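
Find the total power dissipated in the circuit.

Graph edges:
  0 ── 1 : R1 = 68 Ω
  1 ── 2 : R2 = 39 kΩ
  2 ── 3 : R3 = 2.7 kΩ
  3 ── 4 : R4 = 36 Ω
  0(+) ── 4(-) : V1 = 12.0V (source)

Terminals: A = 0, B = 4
Nodal analysis, taking node 4 as the 0 V reference.
Source V1 fixes V_0 = 12 V.
KCL at each unknown node (sum of currents leaving = 0; resistances in Ω):
  Node 1: (V_1 - 12)/68 + (V_1 - V_2)/39000 = 0
  Node 2: (V_2 - V_1)/39000 + (V_2 - V_3)/2700 = 0
  Node 3: (V_3 - V_2)/2700 + (V_3 - 0)/36 = 0
Collecting terms (coefficients in siemens):
  0.01473·V_1 - 0.00002564·V_2 = 0.1765
  0.000396·V_2 - 0.00002564·V_1 - 0.0003704·V_3 = 0
  0.02815·V_3 - 0.0003704·V_2 = 0
Solving these 3 simultaneous equations (Gaussian elimination) gives:
  V_1 = 11.98 V, V_2 = 0.7854 V, V_3 = 0.01033 V
Power in each resistor, P = (ΔV)²/R:
  P_R1 = (12 - 11.98)²/68 = 0.000005603 W
  P_R2 = (11.98 - 0.7854)²/39000 = 0.003214 W
  P_R3 = (0.7854 - 0.01033)²/2700 = 0.0002225 W
  P_R4 = (0.01033 - 0)²/36 = 0.000002966 W
P_total = P_R1 + P_R2 + P_R3 + P_R4 = 0.003445 W

Final answer: 0.003445 W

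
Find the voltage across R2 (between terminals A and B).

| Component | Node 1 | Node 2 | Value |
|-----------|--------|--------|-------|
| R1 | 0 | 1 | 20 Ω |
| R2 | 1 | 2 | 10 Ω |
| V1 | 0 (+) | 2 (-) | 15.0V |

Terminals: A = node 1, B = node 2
R1 and R2 are in series across V1 (node 0 → node 1 → node 2), and the output A–B is taken across R2, so this is a voltage divider.
Series current: I = V1/(R1 + R2) = 15/(20 + 10) = 15/30 = 0.5 A
V_R2 = I × R2 = V1 × R2/(R1 + R2) = 15 × 10/30 = 5 V

Final answer: 5 V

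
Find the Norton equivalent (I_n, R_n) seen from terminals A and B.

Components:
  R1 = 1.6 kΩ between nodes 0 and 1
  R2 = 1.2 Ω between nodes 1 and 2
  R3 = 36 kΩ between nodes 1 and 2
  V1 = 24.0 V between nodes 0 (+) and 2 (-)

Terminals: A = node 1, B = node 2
Find the Thévenin equivalent first; then I_n = V_th/R_th and R_n = R_th.
Step 1 — V_th is the open-circuit voltage V_A - V_B (nothing connected across the terminals).
Nodal analysis, taking node 2 as the 0 V reference.
Source V1 fixes V_0 = 24 V.
KCL at each unknown node (sum of currents leaving = 0; resistances in Ω):
  Node 1: (V_1 - 24)/1600 + (V_1 - 0)/1.2 + (V_1 - 0)/36000 = 0
Collecting terms: 0.834 × V_1 = 0.015  =>  V_1 = 0.01799 V
V_th = V_1 - V_2 = 0.01799 - 0 = 0.01799 V
Step 2 — R_th: zero the source — replace V1 by a short circuit (node 2 merges into node 0) — and find the resistance seen between A (node 1) and B (node 0).
Reduce the network between node 1 (A) and node 0 (B) by series/parallel combination:
  Rp1 = R1 ‖ R2 ‖ R3 (parallel, all between nodes 0 and 1) = 1/(1/1600 + 1/1.2 + 1/36000) = 1.199 Ω
R_th = 1.199 Ω
I_n = V_th/R_th = 0.01799/1.199 = 0.015 A, and R_n = R_th = 1.199 Ω

Final answer: I_n = 0.015 A, R_n = 1.199 Ω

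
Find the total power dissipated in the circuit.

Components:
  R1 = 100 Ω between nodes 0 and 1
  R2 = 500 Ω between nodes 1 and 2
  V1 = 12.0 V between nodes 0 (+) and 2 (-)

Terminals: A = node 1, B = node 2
Nodal analysis, taking node 2 as the 0 V reference.
Source V1 fixes V_0 = 12 V.
KCL at each unknown node (sum of currents leaving = 0; resistances in Ω):
  Node 1: (V_1 - 12)/100 + (V_1 - 0)/500 = 0
Collecting terms: 0.012 × V_1 = 0.12  =>  V_1 = 10 V
Power in each resistor, P = (ΔV)²/R:
  P_R1 = (12 - 10)²/100 = 0.04 W
  P_R2 = (10 - 0)²/500 = 0.2 W
P_total = P_R1 + P_R2 = 0.24 W

Final answer: 0.24 W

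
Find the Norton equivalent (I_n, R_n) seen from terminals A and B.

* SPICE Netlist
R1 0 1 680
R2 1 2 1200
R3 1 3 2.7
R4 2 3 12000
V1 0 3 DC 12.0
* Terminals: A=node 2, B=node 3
Find the Thévenin equivalent first; then I_n = V_th/R_th and R_n = R_th.
Step 1 — V_th is the open-circuit voltage V_A - V_B (nothing connected across the terminals).
Nodal analysis, taking node 3 as the 0 V reference.
Source V1 fixes V_0 = 12 V.
KCL at each unknown node (sum of currents leaving = 0; resistances in Ω):
  Node 1: (V_1 - 12)/680 + (V_1 - V_2)/1200 + (V_1 - 0)/2.7 = 0
  Node 2: (V_2 - V_1)/1200 + (V_2 - 0)/12000 = 0
Collecting terms (coefficients in siemens):
  0.3727·V_1 - 0.0008333·V_2 = 0.01765
  0.0009167·V_2 - 0.0008333·V_1 = 0
Determinant D = (0.3727)(0.0009167) - (-0.0008333)(-0.0008333) = 0.0003409
V_1 = [(0.01765)(0.0009167) - (-0.0008333)(0)]/D = 0.04745 V
V_2 = [(0.3727)(0) - (0.01765)(-0.0008333)]/D = 0.04314 V
V_th = V_2 - V_3 = 0.04314 - 0 = 0.04314 V
Step 2 — R_th: zero the source — replace V1 by a short circuit (node 3 merges into node 0) — and find the resistance seen between A (node 2) and B (node 0).
Reduce the network between node 2 (A) and node 0 (B) by series/parallel combination:
  Rp1 = R1 ‖ R3 (parallel, both between nodes 0 and 1) = 1/(1/680 + 1/2.7) = 2.689 Ω
  Rs1 = R2 + Rp1 (series, joined only at node 1) = 1200 + 2.689 = 1203 Ω
  Rp2 = R4 ‖ Rs1 (parallel, both between nodes 0 and 2) = 1/(1/12000 + 1/1203) = 1093 Ω
R_th = 1.093 kΩ
I_n = V_th/R_th = 0.04314/1093 = 0.00003946 A, and R_n = R_th = 1.093 kΩ

Final answer: I_n = 3.946e-05 A, R_n = 1.093 kΩ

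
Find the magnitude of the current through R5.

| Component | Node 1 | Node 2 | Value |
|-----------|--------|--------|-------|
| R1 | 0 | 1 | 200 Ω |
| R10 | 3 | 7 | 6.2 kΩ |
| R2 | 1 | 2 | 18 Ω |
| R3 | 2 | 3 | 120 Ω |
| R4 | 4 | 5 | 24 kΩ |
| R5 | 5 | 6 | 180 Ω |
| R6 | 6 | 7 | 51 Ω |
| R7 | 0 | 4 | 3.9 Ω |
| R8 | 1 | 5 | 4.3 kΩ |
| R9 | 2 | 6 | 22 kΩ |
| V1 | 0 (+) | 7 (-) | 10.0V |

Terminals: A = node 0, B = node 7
Nodal analysis, taking node 7 as the 0 V reference.
Source V1 fixes V_0 = 10 V.
KCL at each unknown node (sum of currents leaving = 0; resistances in Ω):
  Node 1: (V_1 - 10)/200 + (V_1 - V_2)/18 + (V_1 - V_5)/4300 = 0
  Node 2: (V_2 - V_1)/18 + (V_2 - V_3)/120 + (V_2 - V_6)/22000 = 0
  Node 3: (V_3 - V_2)/120 + (V_3 - 0)/6200 = 0
  Node 4: (V_4 - V_5)/24000 + (V_4 - 10)/3.9 = 0
  Node 5: (V_5 - V_4)/24000 + (V_5 - V_6)/180 + (V_5 - V_1)/4300 = 0
  Node 6: (V_6 - V_5)/180 + (V_6 - 0)/51 + (V_6 - V_2)/22000 = 0
Collecting terms (coefficients in siemens):
  0.06079·V_1 - 0.05556·V_2 - 0.0002326·V_5 = 0.05
  0.06393·V_2 - 0.05556·V_1 - 0.008333·V_3 - 0.00004545·V_6 = 0
  0.008495·V_3 - 0.008333·V_2 = 0
  0.2565·V_4 - 0.00004167·V_5 = 2.564
  0.00583·V_5 - 0.0002326·V_1 - 0.00004167·V_4 - 0.005556·V_6 = 0
  0.02521·V_6 - 0.00004545·V_2 - 0.005556·V_5 = 0
Solving these 6 simultaneous equations (Gaussian elimination) gives:
  V_1 = 9.225 V, V_2 = 9.191 V, V_3 = 9.017 V, V_4 = 9.998 V
  V_5 = 0.5763 V, V_6 = 0.1436 V
I_R5 = (V_5 - V_6)/R5 = (0.5763 - 0.1436)/180 = 0.002404 A
|I_R5| = 0.002404 A

Final answer: |I_R5| = 0.002404 A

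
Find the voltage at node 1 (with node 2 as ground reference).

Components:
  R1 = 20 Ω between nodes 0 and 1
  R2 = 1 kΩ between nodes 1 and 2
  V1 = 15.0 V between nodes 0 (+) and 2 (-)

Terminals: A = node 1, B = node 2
Nodal analysis, taking node 2 as the 0 V reference.
Source V1 fixes V_0 = 15 V.
KCL at each unknown node (sum of currents leaving = 0; resistances in Ω):
  Node 1: (V_1 - 15)/20 + (V_1 - 0)/1000 = 0
Collecting terms: 0.051 × V_1 = 0.75  =>  V_1 = 14.71 V
The requested potential is V_1 = 14.71 V.

Final answer: V_1 = 14.71 V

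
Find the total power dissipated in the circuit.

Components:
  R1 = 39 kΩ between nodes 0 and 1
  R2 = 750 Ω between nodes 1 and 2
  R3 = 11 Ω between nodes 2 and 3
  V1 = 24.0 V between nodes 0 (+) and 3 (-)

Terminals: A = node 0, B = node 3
Nodal analysis, taking node 3 as the 0 V reference.
Source V1 fixes V_0 = 24 V.
KCL at each unknown node (sum of currents leaving = 0; resistances in Ω):
  Node 1: (V_1 - 24)/39000 + (V_1 - V_2)/750 = 0
  Node 2: (V_2 - V_1)/750 + (V_2 - 0)/11 = 0
Collecting terms (coefficients in siemens):
  0.001359·V_1 - 0.001333·V_2 = 0.0006154
  0.09224·V_2 - 0.001333·V_1 = 0
Determinant D = (0.001359)(0.09224) - (-0.001333)(-0.001333) = 0.0001236
V_1 = [(0.0006154)(0.09224) - (-0.001333)(0)]/D = 0.4593 V
V_2 = [(0.001359)(0) - (0.0006154)(-0.001333)]/D = 0.00664 V
Power in each resistor, P = (ΔV)²/R:
  P_R1 = (24 - 0.4593)²/39000 = 0.01421 W
  P_R2 = (0.4593 - 0.00664)²/750 = 0.0002733 W
  P_R3 = (0.00664 - 0)²/11 = 0.000004008 W
P_total = P_R1 + P_R2 + P_R3 = 0.01449 W

Final answer: 0.01449 W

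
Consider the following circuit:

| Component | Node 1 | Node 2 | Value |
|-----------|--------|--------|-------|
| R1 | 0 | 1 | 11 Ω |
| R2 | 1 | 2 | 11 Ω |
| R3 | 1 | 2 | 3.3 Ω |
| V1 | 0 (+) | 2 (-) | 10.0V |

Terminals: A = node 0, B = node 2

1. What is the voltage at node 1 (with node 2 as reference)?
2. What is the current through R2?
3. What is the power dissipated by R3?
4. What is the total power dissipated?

Nodal analysis, taking node 2 as the 0 V reference.
Source V1 fixes V_0 = 10 V.
KCL at each unknown node (sum of currents leaving = 0; resistances in Ω):
  Node 1: (V_1 - 10)/11 + (V_1 - 0)/11 + (V_1 - 0)/3.3 = 0
Collecting terms: 0.4848 × V_1 = 0.9091  =>  V_1 = 1.875 V
Part 1:
  Read off the nodal solution: V_1 = 1.875 V
Part 2:
  I_R2 = (V_1 - V_2)/R2 = (1.875 - 0)/11 = 0.1705 A
  Magnitude: I_R2 = 0.1705 A
Part 3:
  I_R3 = (V_1 - V_2)/R3 = (1.875 - 0)/3.3 = 0.5682 A
  P_R3 = I_R3² × R3 = (0.5682)² × 3.3 = 1.065 W
Part 4:
  Power in each resistor, P = (ΔV)²/R:
    P_R1 = (10 - 1.875)²/11 = 6.001 W
    P_R2 = (1.875 - 0)²/11 = 0.3196 W
    P_R3 = (1.875 - 0)²/3.3 = 1.065 W
  P_total = P_R1 + P_R2 + P_R3 = 7.386 W

Final answers:
1. V_1 = 1.875 V
2. I_R2 = 0.1705 A
3. P_R3 = 1.065 W
4. P_total = 7.386 W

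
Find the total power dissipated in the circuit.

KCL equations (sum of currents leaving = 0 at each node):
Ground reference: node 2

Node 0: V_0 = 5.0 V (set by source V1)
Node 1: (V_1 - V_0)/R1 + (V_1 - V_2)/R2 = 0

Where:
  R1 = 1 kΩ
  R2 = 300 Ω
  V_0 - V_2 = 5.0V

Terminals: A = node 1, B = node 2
Nodal analysis, taking node 2 as the 0 V reference.
Source V1 fixes V_0 = 5 V.
KCL at each unknown node (sum of currents leaving = 0; resistances in Ω):
  Node 1: (V_1 - 5)/1000 + (V_1 - 0)/300 = 0
Collecting terms: 0.004333 × V_1 = 0.005  =>  V_1 = 1.154 V
Power in each resistor, P = (ΔV)²/R:
  P_R1 = (5 - 1.154)²/1000 = 0.01479 W
  P_R2 = (1.154 - 0)²/300 = 0.004438 W
P_total = P_R1 + P_R2 = 0.01923 W

Final answer: 0.01923 W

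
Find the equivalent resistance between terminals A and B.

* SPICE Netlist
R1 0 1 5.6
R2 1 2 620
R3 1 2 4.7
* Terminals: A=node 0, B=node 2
Reduce the network between node 0 (A) and node 2 (B) by series/parallel combination:
  Rp1 = R2 ‖ R3 (parallel, both between nodes 1 and 2) = 1/(1/620 + 1/4.7) = 4.665 Ω
  Rs1 = R1 + Rp1 (series, joined only at node 1) = 5.6 + 4.665 = 10.26 Ω
R_eq = 10.26 Ω

Final answer: 10.26 Ω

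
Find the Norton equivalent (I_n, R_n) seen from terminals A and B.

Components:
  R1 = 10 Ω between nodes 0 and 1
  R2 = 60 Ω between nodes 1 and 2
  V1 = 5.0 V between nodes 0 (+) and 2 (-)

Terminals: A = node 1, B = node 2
Find the Thévenin equivalent first; then I_n = V_th/R_th and R_n = R_th.
Step 1 — V_th is the open-circuit voltage V_A - V_B (nothing connected across the terminals).
Nodal analysis, taking node 2 as the 0 V reference.
Source V1 fixes V_0 = 5 V.
KCL at each unknown node (sum of currents leaving = 0; resistances in Ω):
  Node 1: (V_1 - 5)/10 + (V_1 - 0)/60 = 0
Collecting terms: 0.1167 × V_1 = 0.5  =>  V_1 = 4.286 V
V_th = V_1 - V_2 = 4.286 - 0 = 4.286 V
Step 2 — R_th: zero the source — replace V1 by a short circuit (node 2 merges into node 0) — and find the resistance seen between A (node 1) and B (node 0).
Reduce the network between node 1 (A) and node 0 (B) by series/parallel combination:
  Rp1 = R1 ‖ R2 (parallel, both between nodes 0 and 1) = 1/(1/10 + 1/60) = 8.571 Ω
R_th = 8.571 Ω
I_n = V_th/R_th = 4.286/8.571 = 0.5 A, and R_n = R_th = 8.571 Ω

Final answer: I_n = 0.5 A, R_n = 8.571 Ω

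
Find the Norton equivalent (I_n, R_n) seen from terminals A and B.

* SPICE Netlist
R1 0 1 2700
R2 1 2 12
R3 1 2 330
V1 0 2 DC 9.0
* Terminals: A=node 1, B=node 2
Find the Thévenin equivalent first; then I_n = V_th/R_th and R_n = R_th.
Step 1 — V_th is the open-circuit voltage V_A - V_B (nothing connected across the terminals).
Nodal analysis, taking node 2 as the 0 V reference.
Source V1 fixes V_0 = 9 V.
KCL at each unknown node (sum of currents leaving = 0; resistances in Ω):
  Node 1: (V_1 - 9)/2700 + (V_1 - 0)/12 + (V_1 - 0)/330 = 0
Collecting terms: 0.08673 × V_1 = 0.003333  =>  V_1 = 0.03843 V
V_th = V_1 - V_2 = 0.03843 - 0 = 0.03843 V
Step 2 — R_th: zero the source — replace V1 by a short circuit (node 2 merges into node 0) — and find the resistance seen between A (node 1) and B (node 0).
Reduce the network between node 1 (A) and node 0 (B) by series/parallel combination:
  Rp1 = R1 ‖ R2 ‖ R3 (parallel, all between nodes 0 and 1) = 1/(1/2700 + 1/12 + 1/330) = 11.53 Ω
R_th = 11.53 Ω
I_n = V_th/R_th = 0.03843/11.53 = 0.003333 A, and R_n = R_th = 11.53 Ω

Final answer: I_n = 0.003333 A, R_n = 11.53 Ω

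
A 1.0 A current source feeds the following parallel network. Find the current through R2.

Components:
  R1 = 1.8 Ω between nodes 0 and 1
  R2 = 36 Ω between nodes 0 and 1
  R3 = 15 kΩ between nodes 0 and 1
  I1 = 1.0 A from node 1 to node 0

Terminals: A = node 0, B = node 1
All resistors sit directly between nodes 0 and 1, so they are in parallel and share one voltage V; the full source current 1 A splits among them.
1/R_par = 1/1.8 + 1/36 + 1/15000 = 0.5834 S  =>  R_par = 1.714 Ω
V = I × R_par = 1 × 1.714 = 1.714 V
I_R2 = V/R2 = 1.714/36 = 0.04761 A

Final answer: 0.04761 A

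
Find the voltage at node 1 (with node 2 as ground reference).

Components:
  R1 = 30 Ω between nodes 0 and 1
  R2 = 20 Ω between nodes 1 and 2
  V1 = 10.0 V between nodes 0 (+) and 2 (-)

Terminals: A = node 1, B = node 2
Nodal analysis, taking node 2 as the 0 V reference.
Source V1 fixes V_0 = 10 V.
KCL at each unknown node (sum of currents leaving = 0; resistances in Ω):
  Node 1: (V_1 - 10)/30 + (V_1 - 0)/20 = 0
Collecting terms: 0.08333 × V_1 = 0.3333  =>  V_1 = 4 V
The requested potential is V_1 = 4 V.

Final answer: V_1 = 4 V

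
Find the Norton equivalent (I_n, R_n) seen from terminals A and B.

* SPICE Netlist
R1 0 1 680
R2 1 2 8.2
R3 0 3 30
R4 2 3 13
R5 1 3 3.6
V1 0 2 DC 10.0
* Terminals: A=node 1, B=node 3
Find the Thévenin equivalent first; then I_n = V_th/R_th and R_n = R_th.
Step 1 — V_th is the open-circuit voltage V_A - V_B (nothing connected across the terminals).
Nodal analysis, taking node 2 as the 0 V reference.
Source V1 fixes V_0 = 10 V.
KCL at each unknown node (sum of currents leaving = 0; resistances in Ω):
  Node 1: (V_1 - 10)/680 + (V_1 - 0)/8.2 + (V_1 - V_3)/3.6 = 0
  Node 3: (V_3 - 10)/30 + (V_3 - 0)/13 + (V_3 - V_1)/3.6 = 0
Collecting terms (coefficients in siemens):
  0.4012·V_1 - 0.2778·V_3 = 0.01471
  0.388·V_3 - 0.2778·V_1 = 0.3333
Determinant D = (0.4012)(0.388) - (-0.2778)(-0.2778) = 0.07852
V_1 = [(0.01471)(0.388) - (-0.2778)(0.3333)]/D = 1.252 V
V_3 = [(0.4012)(0.3333) - (0.01471)(-0.2778)]/D = 1.755 V
V_th = V_1 - V_3 = 1.252 - 1.755 = -0.5033 V
Step 2 — R_th: zero the source — replace V1 by a short circuit (node 2 merges into node 0) — and find the resistance seen between A (node 1) and B (node 3).
Reduce the network between node 1 (A) and node 3 (B) by series/parallel combination:
  Rp1 = R1 ‖ R2 (parallel, both between nodes 0 and 1) = 1/(1/680 + 1/8.2) = 8.102 Ω
  Rp2 = R3 ‖ R4 (parallel, both between nodes 0 and 3) = 1/(1/30 + 1/13) = 9.07 Ω
  Rs1 = Rp1 + Rp2 (series, joined only at node 0) = 8.102 + 9.07 = 17.17 Ω
  Rp3 = R5 ‖ Rs1 (parallel, both between nodes 1 and 3) = 1/(1/3.6 + 1/17.17) = 2.976 Ω
R_th = 2.976 Ω
I_n = V_th/R_th = -0.5033/2.976 = -0.1691 A, and R_n = R_th = 2.976 Ω

Final answer: I_n = -0.1691 A, R_n = 2.976 Ω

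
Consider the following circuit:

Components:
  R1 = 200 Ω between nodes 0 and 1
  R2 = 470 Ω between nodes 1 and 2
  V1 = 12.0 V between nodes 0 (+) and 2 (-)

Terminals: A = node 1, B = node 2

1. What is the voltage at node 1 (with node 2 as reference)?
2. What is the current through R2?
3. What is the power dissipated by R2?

Nodal analysis, taking node 2 as the 0 V reference.
Source V1 fixes V_0 = 12 V.
KCL at each unknown node (sum of currents leaving = 0; resistances in Ω):
  Node 1: (V_1 - 12)/200 + (V_1 - 0)/470 = 0
Collecting terms: 0.007128 × V_1 = 0.06  =>  V_1 = 8.418 V
Part 1:
  Read off the nodal solution: V_1 = 8.418 V
Part 2:
  I_R2 = (V_1 - V_2)/R2 = (8.418 - 0)/470 = 0.01791 A
  Magnitude: I_R2 = 0.01791 A
Part 3:
  I_R2 = (V_1 - V_2)/R2 = (8.418 - 0)/470 = 0.01791 A
  P_R2 = I_R2² × R2 = (0.01791)² × 470 = 0.1508 W

Final answers:
1. V_1 = 8.418 V
2. I_R2 = 0.01791 A
3. P_R2 = 0.1508 W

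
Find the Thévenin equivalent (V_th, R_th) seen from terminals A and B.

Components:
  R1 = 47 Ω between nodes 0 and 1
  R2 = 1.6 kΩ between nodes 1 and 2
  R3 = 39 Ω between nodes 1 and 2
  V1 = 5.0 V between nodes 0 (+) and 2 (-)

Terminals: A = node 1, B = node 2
Step 1 — V_th is the open-circuit voltage V_A - V_B (nothing connected across the terminals).
Nodal analysis, taking node 2 as the 0 V reference.
Source V1 fixes V_0 = 5 V.
KCL at each unknown node (sum of currents leaving = 0; resistances in Ω):
  Node 1: (V_1 - 5)/47 + (V_1 - 0)/1600 + (V_1 - 0)/39 = 0
Collecting terms: 0.04754 × V_1 = 0.1064  =>  V_1 = 2.238 V
V_th = V_1 - V_2 = 2.238 - 0 = 2.238 V
Step 2 — R_th: zero the source — replace V1 by a short circuit (node 2 merges into node 0) — and find the resistance seen between A (node 1) and B (node 0).
Reduce the network between node 1 (A) and node 0 (B) by series/parallel combination:
  Rp1 = R1 ‖ R2 ‖ R3 (parallel, all between nodes 0 and 1) = 1/(1/47 + 1/1600 + 1/39) = 21.03 Ω
R_th = 21.03 Ω

Final answer: V_th = 2.238 V, R_th = 21.03 Ω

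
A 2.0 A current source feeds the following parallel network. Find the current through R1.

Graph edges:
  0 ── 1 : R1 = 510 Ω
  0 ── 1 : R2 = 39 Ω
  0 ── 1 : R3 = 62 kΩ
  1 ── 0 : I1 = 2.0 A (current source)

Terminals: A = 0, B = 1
All resistors sit directly between nodes 0 and 1, so they are in parallel and share one voltage V; the full source current 2 A splits among them.
1/R_par = 1/510 + 1/39 + 1/62000 = 0.02762 S  =>  R_par = 36.21 Ω
V = I × R_par = 2 × 36.21 = 72.42 V
I_R1 = V/R1 = 72.42/510 = 0.142 A

Final answer: 0.142 A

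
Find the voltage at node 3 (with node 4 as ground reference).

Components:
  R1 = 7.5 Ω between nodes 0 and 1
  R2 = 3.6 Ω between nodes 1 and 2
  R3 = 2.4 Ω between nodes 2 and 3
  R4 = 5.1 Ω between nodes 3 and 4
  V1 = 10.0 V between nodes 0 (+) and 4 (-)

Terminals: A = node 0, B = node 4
Nodal analysis, taking node 4 as the 0 V reference.
Source V1 fixes V_0 = 10 V.
KCL at each unknown node (sum of currents leaving = 0; resistances in Ω):
  Node 1: (V_1 - 10)/7.5 + (V_1 - V_2)/3.6 = 0
  Node 2: (V_2 - V_1)/3.6 + (V_2 - V_3)/2.4 = 0
  Node 3: (V_3 - V_2)/2.4 + (V_3 - 0)/5.1 = 0
Collecting terms (coefficients in siemens):
  0.4111·V_1 - 0.2778·V_2 = 1.333
  0.6944·V_2 - 0.2778·V_1 - 0.4167·V_3 = 0
  0.6127·V_3 - 0.4167·V_2 = 0
Solving these 3 simultaneous equations (Gaussian elimination) gives:
  V_1 = 5.968 V, V_2 = 4.032 V, V_3 = 2.742 V
The requested potential is V_3 = 2.742 V.

Final answer: V_3 = 2.742 V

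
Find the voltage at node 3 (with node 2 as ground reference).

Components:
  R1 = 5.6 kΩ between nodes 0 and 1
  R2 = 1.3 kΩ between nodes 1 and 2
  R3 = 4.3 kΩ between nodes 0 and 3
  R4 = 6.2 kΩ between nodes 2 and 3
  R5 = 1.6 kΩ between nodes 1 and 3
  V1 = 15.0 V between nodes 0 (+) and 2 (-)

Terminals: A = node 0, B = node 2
Nodal analysis, taking node 2 as the 0 V reference.
Source V1 fixes V_0 = 15 V.
KCL at each unknown node (sum of currents leaving = 0; resistances in Ω):
  Node 1: (V_1 - 15)/5600 + (V_1 - 0)/1300 + (V_1 - V_3)/1600 = 0
  Node 3: (V_3 - 15)/4300 + (V_3 - 0)/6200 + (V_3 - V_1)/1600 = 0
Collecting terms (coefficients in siemens):
  0.001573·V_1 - 0.000625·V_3 = 0.002679
  0.001019·V_3 - 0.000625·V_1 = 0.003488
Determinant D = (0.001573)(0.001019) - (-0.000625)(-0.000625) = 0.000001212
V_1 = [(0.002679)(0.001019) - (-0.000625)(0.003488)]/D = 4.051 V
V_3 = [(0.001573)(0.003488) - (0.002679)(-0.000625)]/D = 5.909 V
The requested potential is V_3 = 5.909 V.

Final answer: V_3 = 5.909 V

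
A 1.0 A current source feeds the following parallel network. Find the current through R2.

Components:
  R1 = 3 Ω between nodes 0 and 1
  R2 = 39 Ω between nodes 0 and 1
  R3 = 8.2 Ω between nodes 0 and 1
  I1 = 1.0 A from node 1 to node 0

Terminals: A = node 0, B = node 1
All resistors sit directly between nodes 0 and 1, so they are in parallel and share one voltage V; the full source current 1 A splits among them.
1/R_par = 1/3 + 1/39 + 1/8.2 = 0.4809 S  =>  R_par = 2.079 Ω
V = I × R_par = 1 × 2.079 = 2.079 V
I_R2 = V/R2 = 2.079/39 = 0.05332 A

Final answer: 0.05332 A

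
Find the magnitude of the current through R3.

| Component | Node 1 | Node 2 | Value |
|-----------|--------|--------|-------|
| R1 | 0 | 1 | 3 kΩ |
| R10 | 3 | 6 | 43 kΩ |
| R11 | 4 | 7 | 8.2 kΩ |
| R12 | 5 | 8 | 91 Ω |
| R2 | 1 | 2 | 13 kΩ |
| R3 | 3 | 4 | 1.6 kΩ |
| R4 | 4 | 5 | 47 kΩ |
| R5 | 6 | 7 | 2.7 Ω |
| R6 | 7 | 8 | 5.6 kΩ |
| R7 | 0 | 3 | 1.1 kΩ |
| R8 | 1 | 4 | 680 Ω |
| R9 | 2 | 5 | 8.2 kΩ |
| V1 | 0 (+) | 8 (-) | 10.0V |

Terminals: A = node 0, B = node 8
Nodal analysis, taking node 8 as the 0 V reference.
Source V1 fixes V_0 = 10 V.
KCL at each unknown node (sum of currents leaving = 0; resistances in Ω):
  Node 1: (V_1 - 10)/3000 + (V_1 - V_2)/13000 + (V_1 - V_4)/680 = 0
  Node 2: (V_2 - V_1)/13000 + (V_2 - V_5)/8200 = 0
  Node 3: (V_3 - V_4)/1600 + (V_3 - 10)/1100 + (V_3 - V_6)/43000 = 0
  Node 4: (V_4 - V_3)/1600 + (V_4 - V_5)/47000 + (V_4 - V_1)/680 + (V_4 - V_7)/8200 = 0
  Node 5: (V_5 - V_4)/47000 + (V_5 - V_2)/8200 + (V_5 - 0)/91 = 0
  Node 6: (V_6 - V_7)/2.7 + (V_6 - V_3)/43000 = 0
  Node 7: (V_7 - V_6)/2.7 + (V_7 - 0)/5600 + (V_7 - V_4)/8200 = 0
Collecting terms (coefficients in siemens):
  0.001881·V_1 - 0.00007692·V_2 - 0.001471·V_4 = 0.003333
  0.0001989·V_2 - 0.00007692·V_1 - 0.000122·V_5 = 0
  0.001557·V_3 - 0.000625·V_4 - 0.00002326·V_6 = 0.009091
  0.002239·V_4 - 0.001471·V_1 - 0.000625·V_3 - 0.00002128·V_5 - 0.000122·V_7 = 0
  0.01113·V_5 - 0.000122·V_2 - 0.00002128·V_4 = 0
  0.3704·V_6 - 0.00002326·V_3 - 0.3704·V_7 = 0
  0.3707·V_7 - 0.000122·V_4 - 0.3704·V_6 = 0
Solving these 7 simultaneous equations (Gaussian elimination) gives:
  V_1 = 8.389 V, V_2 = 3.277 V, V_3 = 9.222 V, V_4 = 8.292 V
  V_5 = 0.05174 V, V_6 = 3.786 V, V_7 = 3.785 V
I_R3 = (V_3 - V_4)/R3 = (9.222 - 8.292)/1600 = 0.0005812 A
|I_R3| = 0.0005812 A

Final answer: |I_R3| = 0.0005812 A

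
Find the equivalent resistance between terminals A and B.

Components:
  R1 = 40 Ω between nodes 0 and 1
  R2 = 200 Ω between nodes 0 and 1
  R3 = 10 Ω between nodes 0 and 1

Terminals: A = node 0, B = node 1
Reduce the network between node 0 (A) and node 1 (B) by series/parallel combination:
  Rp1 = R1 ‖ R2 ‖ R3 (parallel, all between nodes 0 and 1) = 1/(1/40 + 1/200 + 1/10) = 7.692 Ω
R_eq = 7.692 Ω

Final answer: 7.692 Ω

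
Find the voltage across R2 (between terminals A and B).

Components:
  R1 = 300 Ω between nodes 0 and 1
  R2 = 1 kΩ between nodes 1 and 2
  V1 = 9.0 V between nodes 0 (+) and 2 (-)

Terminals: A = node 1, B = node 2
R1 and R2 are in series across V1 (node 0 → node 1 → node 2), and the output A–B is taken across R2, so this is a voltage divider.
Series current: I = V1/(R1 + R2) = 9/(300 + 1000) = 9/1300 = 0.006923 A
V_R2 = I × R2 = V1 × R2/(R1 + R2) = 9 × 1000/1300 = 6.923 V

Final answer: 6.923 V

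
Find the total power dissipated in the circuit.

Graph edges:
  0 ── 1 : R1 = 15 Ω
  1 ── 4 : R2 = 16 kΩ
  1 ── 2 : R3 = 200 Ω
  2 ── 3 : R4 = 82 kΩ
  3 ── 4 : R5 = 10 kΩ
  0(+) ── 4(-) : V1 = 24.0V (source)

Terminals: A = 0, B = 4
Nodal analysis, taking node 4 as the 0 V reference.
Source V1 fixes V_0 = 24 V.
KCL at each unknown node (sum of currents leaving = 0; resistances in Ω):
  Node 1: (V_1 - 24)/15 + (V_1 - 0)/16000 + (V_1 - V_2)/200 = 0
  Node 2: (V_2 - V_1)/200 + (V_2 - V_3)/82000 = 0
  Node 3: (V_3 - V_2)/82000 + (V_3 - 0)/10000 = 0
Collecting terms (coefficients in siemens):
  0.07173·V_1 - 0.005·V_2 = 1.6
  0.005012·V_2 - 0.005·V_1 - 0.0000122·V_3 = 0
  0.0001122·V_3 - 0.0000122·V_2 = 0
Solving these 3 simultaneous equations (Gaussian elimination) gives:
  V_1 = 23.97 V, V_2 = 23.92 V, V_3 = 2.6 V
Power in each resistor, P = (ΔV)²/R:
  P_R1 = (24 - 23.97)²/15 = 0.00004638 W
  P_R2 = (23.97 - 0)²/16000 = 0.03592 W
  P_R3 = (23.97 - 23.92)²/200 = 0.00001352 W
  P_R4 = (23.92 - 2.6)²/82000 = 0.005544 W
  P_R5 = (2.6 - 0)²/10000 = 0.0006761 W
P_total = P_R1 + P_R2 + P_R3 + P_R4 + P_R5 = 0.0422 W

Final answer: 0.0422 W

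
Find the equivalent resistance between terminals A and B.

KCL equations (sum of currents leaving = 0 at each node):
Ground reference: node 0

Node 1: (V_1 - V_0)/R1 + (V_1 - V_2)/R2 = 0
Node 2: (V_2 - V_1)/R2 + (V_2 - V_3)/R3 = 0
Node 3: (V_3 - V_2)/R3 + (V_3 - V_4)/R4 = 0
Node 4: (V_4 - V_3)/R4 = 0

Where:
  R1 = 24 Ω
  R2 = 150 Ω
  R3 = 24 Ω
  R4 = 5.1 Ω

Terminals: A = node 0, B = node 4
Reduce the network between node 0 (A) and node 4 (B) by series/parallel combination:
  Rs1 = R1 + R2 (series, joined only at node 1) = 24 + 150 = 174 Ω
  Rs2 = R3 + Rs1 (series, joined only at node 2) = 24 + 174 = 198 Ω
  Rs3 = R4 + Rs2 (series, joined only at node 3) = 5.1 + 198 = 203.1 Ω
R_eq = 203.1 Ω

Final answer: 203.1 Ω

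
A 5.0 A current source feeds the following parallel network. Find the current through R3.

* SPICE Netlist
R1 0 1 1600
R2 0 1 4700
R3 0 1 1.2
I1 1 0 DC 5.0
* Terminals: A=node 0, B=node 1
All resistors sit directly between nodes 0 and 1, so they are in parallel and share one voltage V; the full source current 5 A splits among them.
1/R_par = 1/1600 + 1/4700 + 1/1.2 = 0.8342 S  =>  R_par = 1.199 Ω
V = I × R_par = 5 × 1.199 = 5.994 V
I_R3 = V/R3 = 5.994/1.2 = 4.995 A

Final answer: 4.995 A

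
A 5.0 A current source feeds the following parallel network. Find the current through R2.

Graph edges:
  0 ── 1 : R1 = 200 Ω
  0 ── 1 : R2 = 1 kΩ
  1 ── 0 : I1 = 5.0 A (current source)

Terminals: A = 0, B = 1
All resistors sit directly between nodes 0 and 1, so they are in parallel and share one voltage V; the full source current 5 A splits among them.
1/R_par = 1/200 + 1/1000 = 0.006 S  =>  R_par = 166.7 Ω
V = I × R_par = 5 × 166.7 = 833.3 V
I_R2 = V/R2 = 833.3/1000 = 0.8333 A

Final answer: 0.8333 A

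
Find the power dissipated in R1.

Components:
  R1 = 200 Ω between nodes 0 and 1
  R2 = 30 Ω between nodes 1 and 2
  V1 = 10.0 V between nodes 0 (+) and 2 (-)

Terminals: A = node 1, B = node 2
Nodal analysis, taking node 2 as the 0 V reference.
Source V1 fixes V_0 = 10 V.
KCL at each unknown node (sum of currents leaving = 0; resistances in Ω):
  Node 1: (V_1 - 10)/200 + (V_1 - 0)/30 = 0
Collecting terms: 0.03833 × V_1 = 0.05  =>  V_1 = 1.304 V
I_R1 = (V_0 - V_1)/R1 = (10 - 1.304)/200 = 0.04348 A
P_R1 = I_R1² × R1 = (0.04348)² × 200 = 0.3781 W

Final answer: 0.3781 W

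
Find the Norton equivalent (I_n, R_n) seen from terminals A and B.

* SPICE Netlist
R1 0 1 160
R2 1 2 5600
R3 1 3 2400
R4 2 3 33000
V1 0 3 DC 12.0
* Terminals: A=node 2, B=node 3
Find the Thévenin equivalent first; then I_n = V_th/R_th and R_n = R_th.
Step 1 — V_th is the open-circuit voltage V_A - V_B (nothing connected across the terminals).
Nodal analysis, taking node 3 as the 0 V reference.
Source V1 fixes V_0 = 12 V.
KCL at each unknown node (sum of currents leaving = 0; resistances in Ω):
  Node 1: (V_1 - 12)/160 + (V_1 - V_2)/5600 + (V_1 - 0)/2400 = 0
  Node 2: (V_2 - V_1)/5600 + (V_2 - 0)/33000 = 0
Collecting terms (coefficients in siemens):
  0.006845·V_1 - 0.0001786·V_2 = 0.075
  0.0002089·V_2 - 0.0001786·V_1 = 0
Determinant D = (0.006845)(0.0002089) - (-0.0001786)(-0.0001786) = 0.000001398
V_1 = [(0.075)(0.0002089) - (-0.0001786)(0)]/D = 11.21 V
V_2 = [(0.006845)(0) - (0.075)(-0.0001786)]/D = 9.581 V
V_th = V_2 - V_3 = 9.581 - 0 = 9.581 V
Step 2 — R_th: zero the source — replace V1 by a short circuit (node 3 merges into node 0) — and find the resistance seen between A (node 2) and B (node 0).
Reduce the network between node 2 (A) and node 0 (B) by series/parallel combination:
  Rp1 = R1 ‖ R3 (parallel, both between nodes 0 and 1) = 1/(1/160 + 1/2400) = 150 Ω
  Rs1 = R2 + Rp1 (series, joined only at node 1) = 5600 + 150 = 5750 Ω
  Rp2 = R4 ‖ Rs1 (parallel, both between nodes 0 and 2) = 1/(1/33000 + 1/5750) = 4897 Ω
R_th = 4.897 kΩ
I_n = V_th/R_th = 9.581/4897 = 0.001957 A, and R_n = R_th = 4.897 kΩ

Final answer: I_n = 0.001957 A, R_n = 4.897 kΩ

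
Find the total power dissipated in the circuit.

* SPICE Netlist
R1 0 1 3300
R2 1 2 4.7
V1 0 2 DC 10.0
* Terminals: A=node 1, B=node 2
Nodal analysis, taking node 2 as the 0 V reference.
Source V1 fixes V_0 = 10 V.
KCL at each unknown node (sum of currents leaving = 0; resistances in Ω):
  Node 1: (V_1 - 10)/3300 + (V_1 - 0)/4.7 = 0
Collecting terms: 0.2131 × V_1 = 0.00303  =>  V_1 = 0.01422 V
Power in each resistor, P = (ΔV)²/R:
  P_R1 = (10 - 0.01422)²/3300 = 0.03022 W
  P_R2 = (0.01422 - 0)²/4.7 = 0.00004304 W
P_total = P_R1 + P_R2 = 0.03026 W

Final answer: 0.03026 W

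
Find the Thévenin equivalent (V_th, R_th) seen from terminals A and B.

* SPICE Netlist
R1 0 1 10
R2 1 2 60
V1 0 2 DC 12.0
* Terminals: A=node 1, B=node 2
Step 1 — V_th is the open-circuit voltage V_A - V_B (nothing connected across the terminals).
Nodal analysis, taking node 2 as the 0 V reference.
Source V1 fixes V_0 = 12 V.
KCL at each unknown node (sum of currents leaving = 0; resistances in Ω):
  Node 1: (V_1 - 12)/10 + (V_1 - 0)/60 = 0
Collecting terms: 0.1167 × V_1 = 1.2  =>  V_1 = 10.29 V
V_th = V_1 - V_2 = 10.29 - 0 = 10.29 V
Step 2 — R_th: zero the source — replace V1 by a short circuit (node 2 merges into node 0) — and find the resistance seen between A (node 1) and B (node 0).
Reduce the network between node 1 (A) and node 0 (B) by series/parallel combination:
  Rp1 = R1 ‖ R2 (parallel, both between nodes 0 and 1) = 1/(1/10 + 1/60) = 8.571 Ω
R_th = 8.571 Ω

Final answer: V_th = 10.29 V, R_th = 8.571 Ω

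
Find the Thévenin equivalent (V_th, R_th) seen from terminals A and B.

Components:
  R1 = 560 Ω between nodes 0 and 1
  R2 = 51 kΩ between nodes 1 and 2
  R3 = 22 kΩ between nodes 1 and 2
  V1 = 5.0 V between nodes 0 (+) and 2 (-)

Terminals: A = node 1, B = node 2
Step 1 — V_th is the open-circuit voltage V_A - V_B (nothing connected across the terminals).
Nodal analysis, taking node 2 as the 0 V reference.
Source V1 fixes V_0 = 5 V.
KCL at each unknown node (sum of currents leaving = 0; resistances in Ω):
  Node 1: (V_1 - 5)/560 + (V_1 - 0)/51000 + (V_1 - 0)/22000 = 0
Collecting terms: 0.001851 × V_1 = 0.008929  =>  V_1 = 4.824 V
V_th = V_1 - V_2 = 4.824 - 0 = 4.824 V
Step 2 — R_th: zero the source — replace V1 by a short circuit (node 2 merges into node 0) — and find the resistance seen between A (node 1) and B (node 0).
Reduce the network between node 1 (A) and node 0 (B) by series/parallel combination:
  Rp1 = R1 ‖ R2 ‖ R3 (parallel, all between nodes 0 and 1) = 1/(1/560 + 1/51000 + 1/22000) = 540.3 Ω
R_th = 540.3 Ω

Final answer: V_th = 4.824 V, R_th = 540.3 Ω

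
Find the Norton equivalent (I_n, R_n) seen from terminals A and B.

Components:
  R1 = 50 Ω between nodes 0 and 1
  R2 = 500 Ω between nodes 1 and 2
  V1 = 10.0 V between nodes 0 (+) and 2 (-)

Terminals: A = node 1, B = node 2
Find the Thévenin equivalent first; then I_n = V_th/R_th and R_n = R_th.
Step 1 — V_th is the open-circuit voltage V_A - V_B (nothing connected across the terminals).
Nodal analysis, taking node 2 as the 0 V reference.
Source V1 fixes V_0 = 10 V.
KCL at each unknown node (sum of currents leaving = 0; resistances in Ω):
  Node 1: (V_1 - 10)/50 + (V_1 - 0)/500 = 0
Collecting terms: 0.022 × V_1 = 0.2  =>  V_1 = 9.091 V
V_th = V_1 - V_2 = 9.091 - 0 = 9.091 V
Step 2 — R_th: zero the source — replace V1 by a short circuit (node 2 merges into node 0) — and find the resistance seen between A (node 1) and B (node 0).
Reduce the network between node 1 (A) and node 0 (B) by series/parallel combination:
  Rp1 = R1 ‖ R2 (parallel, both between nodes 0 and 1) = 1/(1/50 + 1/500) = 45.45 Ω
R_th = 45.45 Ω
I_n = V_th/R_th = 9.091/45.45 = 0.2 A, and R_n = R_th = 45.45 Ω

Final answer: I_n = 0.2 A, R_n = 45.45 Ω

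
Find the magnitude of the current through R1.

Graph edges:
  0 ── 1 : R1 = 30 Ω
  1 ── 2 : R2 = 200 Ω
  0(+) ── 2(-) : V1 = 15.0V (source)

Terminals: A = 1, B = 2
Nodal analysis, taking node 2 as the 0 V reference.
Source V1 fixes V_0 = 15 V.
KCL at each unknown node (sum of currents leaving = 0; resistances in Ω):
  Node 1: (V_1 - 15)/30 + (V_1 - 0)/200 = 0
Collecting terms: 0.03833 × V_1 = 0.5  =>  V_1 = 13.04 V
I_R1 = (V_0 - V_1)/R1 = (15 - 13.04)/30 = 0.06522 A
|I_R1| = 0.06522 A

Final answer: |I_R1| = 0.06522 A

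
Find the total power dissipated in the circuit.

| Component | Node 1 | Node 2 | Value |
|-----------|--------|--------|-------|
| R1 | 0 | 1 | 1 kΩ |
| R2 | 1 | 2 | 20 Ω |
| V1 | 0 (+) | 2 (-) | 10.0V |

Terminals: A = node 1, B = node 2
Nodal analysis, taking node 2 as the 0 V reference.
Source V1 fixes V_0 = 10 V.
KCL at each unknown node (sum of currents leaving = 0; resistances in Ω):
  Node 1: (V_1 - 10)/1000 + (V_1 - 0)/20 = 0
Collecting terms: 0.051 × V_1 = 0.01  =>  V_1 = 0.1961 V
Power in each resistor, P = (ΔV)²/R:
  P_R1 = (10 - 0.1961)²/1000 = 0.09612 W
  P_R2 = (0.1961 - 0)²/20 = 0.001922 W
P_total = P_R1 + P_R2 = 0.09804 W

Final answer: 0.09804 W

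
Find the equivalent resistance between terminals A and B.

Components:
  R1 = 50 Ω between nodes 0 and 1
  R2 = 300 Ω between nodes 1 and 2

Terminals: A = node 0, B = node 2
Reduce the network between node 0 (A) and node 2 (B) by series/parallel combination:
  Rs1 = R1 + R2 (series, joined only at node 1) = 50 + 300 = 350 Ω
R_eq = 350 Ω

Final answer: 350 Ω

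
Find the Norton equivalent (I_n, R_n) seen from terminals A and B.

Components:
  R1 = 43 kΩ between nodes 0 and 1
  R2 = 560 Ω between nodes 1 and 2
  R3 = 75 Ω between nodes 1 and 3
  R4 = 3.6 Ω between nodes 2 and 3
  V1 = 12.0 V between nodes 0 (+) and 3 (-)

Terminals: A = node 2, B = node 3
Find the Thévenin equivalent first; then I_n = V_th/R_th and R_n = R_th.
Step 1 — V_th is the open-circuit voltage V_A - V_B (nothing connected across the terminals).
Nodal analysis, taking node 3 as the 0 V reference.
Source V1 fixes V_0 = 12 V.
KCL at each unknown node (sum of currents leaving = 0; resistances in Ω):
  Node 1: (V_1 - 12)/43000 + (V_1 - V_2)/560 + (V_1 - 0)/75 = 0
  Node 2: (V_2 - V_1)/560 + (V_2 - 0)/3.6 = 0
Collecting terms (coefficients in siemens):
  0.01514·V_1 - 0.001786·V_2 = 0.0002791
  0.2796·V_2 - 0.001786·V_1 = 0
Determinant D = (0.01514)(0.2796) - (-0.001786)(-0.001786) = 0.00423
V_1 = [(0.0002791)(0.2796) - (-0.001786)(0)]/D = 0.01844 V
V_2 = [(0.01514)(0) - (0.0002791)(-0.001786)]/D = 0.0001178 V
V_th = V_2 - V_3 = 0.0001178 - 0 = 0.0001178 V
Step 2 — R_th: zero the source — replace V1 by a short circuit (node 3 merges into node 0) — and find the resistance seen between A (node 2) and B (node 0).
Reduce the network between node 2 (A) and node 0 (B) by series/parallel combination:
  Rp1 = R1 ‖ R3 (parallel, both between nodes 0 and 1) = 1/(1/43000 + 1/75) = 74.87 Ω
  Rs1 = R2 + Rp1 (series, joined only at node 1) = 560 + 74.87 = 634.9 Ω
  Rp2 = R4 ‖ Rs1 (parallel, both between nodes 0 and 2) = 1/(1/3.6 + 1/634.9) = 3.58 Ω
R_th = 3.58 Ω
I_n = V_th/R_th = 0.0001178/3.58 = 0.00003291 A, and R_n = R_th = 3.58 Ω

Final answer: I_n = 3.291e-05 A, R_n = 3.58 Ω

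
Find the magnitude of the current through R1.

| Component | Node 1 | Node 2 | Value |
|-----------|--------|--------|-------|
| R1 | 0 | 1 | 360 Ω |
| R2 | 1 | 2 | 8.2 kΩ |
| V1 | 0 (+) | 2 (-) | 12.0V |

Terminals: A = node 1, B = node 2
Nodal analysis, taking node 2 as the 0 V reference.
Source V1 fixes V_0 = 12 V.
KCL at each unknown node (sum of currents leaving = 0; resistances in Ω):
  Node 1: (V_1 - 12)/360 + (V_1 - 0)/8200 = 0
Collecting terms: 0.0029 × V_1 = 0.03333  =>  V_1 = 11.5 V
I_R1 = (V_0 - V_1)/R1 = (12 - 11.5)/360 = 0.001402 A
|I_R1| = 0.001402 A

Final answer: |I_R1| = 0.001402 A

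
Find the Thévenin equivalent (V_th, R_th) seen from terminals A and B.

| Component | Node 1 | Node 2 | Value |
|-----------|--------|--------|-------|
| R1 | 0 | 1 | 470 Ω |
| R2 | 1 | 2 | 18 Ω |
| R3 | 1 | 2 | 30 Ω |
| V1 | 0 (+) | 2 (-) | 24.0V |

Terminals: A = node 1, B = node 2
Step 1 — V_th is the open-circuit voltage V_A - V_B (nothing connected across the terminals).
Nodal analysis, taking node 2 as the 0 V reference.
Source V1 fixes V_0 = 24 V.
KCL at each unknown node (sum of currents leaving = 0; resistances in Ω):
  Node 1: (V_1 - 24)/470 + (V_1 - 0)/18 + (V_1 - 0)/30 = 0
Collecting terms: 0.09102 × V_1 = 0.05106  =>  V_1 = 0.561 V
V_th = V_1 - V_2 = 0.561 - 0 = 0.561 V
Step 2 — R_th: zero the source — replace V1 by a short circuit (node 2 merges into node 0) — and find the resistance seen between A (node 1) and B (node 0).
Reduce the network between node 1 (A) and node 0 (B) by series/parallel combination:
  Rp1 = R1 ‖ R2 ‖ R3 (parallel, all between nodes 0 and 1) = 1/(1/470 + 1/18 + 1/30) = 10.99 Ω
R_th = 10.99 Ω

Final answer: V_th = 0.561 V, R_th = 10.99 Ω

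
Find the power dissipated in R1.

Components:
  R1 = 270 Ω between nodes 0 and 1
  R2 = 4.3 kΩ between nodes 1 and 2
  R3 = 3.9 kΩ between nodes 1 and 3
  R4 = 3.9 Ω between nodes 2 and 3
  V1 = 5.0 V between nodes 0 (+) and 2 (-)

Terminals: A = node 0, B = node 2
Nodal analysis, taking node 2 as the 0 V reference.
Source V1 fixes V_0 = 5 V.
KCL at each unknown node (sum of currents leaving = 0; resistances in Ω):
  Node 1: (V_1 - 5)/270 + (V_1 - 0)/4300 + (V_1 - V_3)/3900 = 0
  Node 3: (V_3 - V_1)/3900 + (V_3 - 0)/3.9 = 0
Collecting terms (coefficients in siemens):
  0.004193·V_1 - 0.0002564·V_3 = 0.01852
  0.2567·V_3 - 0.0002564·V_1 = 0
Determinant D = (0.004193)(0.2567) - (-0.0002564)(-0.0002564) = 0.001076
V_1 = [(0.01852)(0.2567) - (-0.0002564)(0)]/D = 4.417 V
V_3 = [(0.004193)(0) - (0.01852)(-0.0002564)]/D = 0.004413 V
I_R1 = (V_0 - V_1)/R1 = (5 - 4.417)/270 = 0.002159 A
P_R1 = I_R1² × R1 = (0.002159)² × 270 = 0.001258 W

Final answer: 0.001258 W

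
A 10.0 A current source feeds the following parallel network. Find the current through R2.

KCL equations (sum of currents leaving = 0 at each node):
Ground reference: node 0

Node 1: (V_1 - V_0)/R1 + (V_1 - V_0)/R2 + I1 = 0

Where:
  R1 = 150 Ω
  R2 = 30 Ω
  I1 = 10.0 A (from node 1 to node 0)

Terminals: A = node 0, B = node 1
All resistors sit directly between nodes 0 and 1, so they are in parallel and share one voltage V; the full source current 10 A splits among them.
1/R_par = 1/150 + 1/30 = 0.04 S  =>  R_par = 25 Ω
V = I × R_par = 10 × 25 = 250 V
I_R2 = V/R2 = 250/30 = 8.333 A

Final answer: 8.333 A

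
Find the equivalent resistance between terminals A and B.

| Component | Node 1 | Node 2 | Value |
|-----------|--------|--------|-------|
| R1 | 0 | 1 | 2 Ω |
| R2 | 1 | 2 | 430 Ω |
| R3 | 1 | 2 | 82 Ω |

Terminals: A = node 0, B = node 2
Reduce the network between node 0 (A) and node 2 (B) by series/parallel combination:
  Rp1 = R2 ‖ R3 (parallel, both between nodes 1 and 2) = 1/(1/430 + 1/82) = 68.87 Ω
  Rs1 = R1 + Rp1 (series, joined only at node 1) = 2 + 68.87 = 70.87 Ω
R_eq = 70.87 Ω

Final answer: 70.87 Ω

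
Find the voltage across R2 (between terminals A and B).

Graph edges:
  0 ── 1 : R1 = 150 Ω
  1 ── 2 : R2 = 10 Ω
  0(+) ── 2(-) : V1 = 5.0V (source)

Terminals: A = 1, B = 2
R1 and R2 are in series across V1 (node 0 → node 1 → node 2), and the output A–B is taken across R2, so this is a voltage divider.
Series current: I = V1/(R1 + R2) = 5/(150 + 10) = 5/160 = 0.03125 A
V_R2 = I × R2 = V1 × R2/(R1 + R2) = 5 × 10/160 = 0.3125 V

Final answer: 0.3125 V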